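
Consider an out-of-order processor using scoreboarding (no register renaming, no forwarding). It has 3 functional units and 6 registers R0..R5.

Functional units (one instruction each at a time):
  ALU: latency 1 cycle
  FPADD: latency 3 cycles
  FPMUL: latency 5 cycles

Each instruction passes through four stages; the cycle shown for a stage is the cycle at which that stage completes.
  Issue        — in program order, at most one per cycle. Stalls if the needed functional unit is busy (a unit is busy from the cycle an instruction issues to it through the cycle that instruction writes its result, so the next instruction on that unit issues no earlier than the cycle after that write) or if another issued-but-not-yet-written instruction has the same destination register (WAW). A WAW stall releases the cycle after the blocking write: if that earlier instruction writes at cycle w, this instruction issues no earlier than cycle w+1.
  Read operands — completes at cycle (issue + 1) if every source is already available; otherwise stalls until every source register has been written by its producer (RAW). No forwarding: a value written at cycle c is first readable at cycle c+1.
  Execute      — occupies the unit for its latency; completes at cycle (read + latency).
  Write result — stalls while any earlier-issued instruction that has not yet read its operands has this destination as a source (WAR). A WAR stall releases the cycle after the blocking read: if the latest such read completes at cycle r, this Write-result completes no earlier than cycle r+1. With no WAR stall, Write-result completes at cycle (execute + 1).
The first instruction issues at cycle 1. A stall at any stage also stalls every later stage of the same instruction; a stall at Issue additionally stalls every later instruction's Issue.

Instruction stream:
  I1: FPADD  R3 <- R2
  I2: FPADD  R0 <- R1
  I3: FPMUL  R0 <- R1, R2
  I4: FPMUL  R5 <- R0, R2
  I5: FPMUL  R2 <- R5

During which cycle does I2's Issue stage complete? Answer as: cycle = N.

  I1 | 1 | 2 | 5 | 6
  I2 | 7 | 8 | 11 | 12   struct: FPADD busy until I1 writes@6
  I3 | 13 | 14 | 19 | 20   WAW R0: wait I2 write@12
  I4 | 21 | 22 | 27 | 28   struct: FPMUL busy until I3 writes@20
  I5 | 29 | 30 | 35 | 36   struct: FPMUL busy until I4 writes@28

cycle = 7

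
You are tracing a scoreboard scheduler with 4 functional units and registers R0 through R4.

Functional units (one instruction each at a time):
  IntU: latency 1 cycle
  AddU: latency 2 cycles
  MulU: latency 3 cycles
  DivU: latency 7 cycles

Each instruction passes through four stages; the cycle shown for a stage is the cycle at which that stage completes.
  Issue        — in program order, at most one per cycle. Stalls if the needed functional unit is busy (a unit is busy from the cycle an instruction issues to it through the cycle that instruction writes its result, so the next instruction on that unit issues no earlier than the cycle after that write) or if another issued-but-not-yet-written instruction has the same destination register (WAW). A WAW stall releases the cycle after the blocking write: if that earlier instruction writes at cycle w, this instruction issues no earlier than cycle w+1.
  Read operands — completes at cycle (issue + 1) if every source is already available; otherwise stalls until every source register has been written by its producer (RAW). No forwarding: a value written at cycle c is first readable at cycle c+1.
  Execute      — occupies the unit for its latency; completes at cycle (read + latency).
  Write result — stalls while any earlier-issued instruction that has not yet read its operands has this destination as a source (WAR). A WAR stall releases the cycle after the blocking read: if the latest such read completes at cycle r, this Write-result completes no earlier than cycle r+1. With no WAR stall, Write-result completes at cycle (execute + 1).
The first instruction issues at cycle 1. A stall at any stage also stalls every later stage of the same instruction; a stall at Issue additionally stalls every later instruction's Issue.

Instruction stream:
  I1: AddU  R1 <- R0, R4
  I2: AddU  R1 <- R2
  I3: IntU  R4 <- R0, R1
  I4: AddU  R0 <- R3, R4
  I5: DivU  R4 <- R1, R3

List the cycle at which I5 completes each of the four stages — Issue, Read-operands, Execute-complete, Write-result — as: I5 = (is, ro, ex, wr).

t=1  issue I1 (AddU)
t=2  I1 read-ops
t=4  I1 finished on AddU
t=5  I1→R1
t=6  issue I2 (AddU)
t=7  I2 read-ops, issue I3 (IntU)
t=9  I2 finished on AddU
t=10  I2→R1
t=11  I3 read-ops, issue I4 (AddU)
t=12  I3 finished on IntU
t=13  I3→R4
t=14  I4 read-ops, issue I5 (DivU)
t=15  I5 read-ops
t=16  I4 finished on AddU
t=17  I4→R0
t=22  I5 finished on DivU
t=23  I5→R4

I5 = (14, 15, 22, 23)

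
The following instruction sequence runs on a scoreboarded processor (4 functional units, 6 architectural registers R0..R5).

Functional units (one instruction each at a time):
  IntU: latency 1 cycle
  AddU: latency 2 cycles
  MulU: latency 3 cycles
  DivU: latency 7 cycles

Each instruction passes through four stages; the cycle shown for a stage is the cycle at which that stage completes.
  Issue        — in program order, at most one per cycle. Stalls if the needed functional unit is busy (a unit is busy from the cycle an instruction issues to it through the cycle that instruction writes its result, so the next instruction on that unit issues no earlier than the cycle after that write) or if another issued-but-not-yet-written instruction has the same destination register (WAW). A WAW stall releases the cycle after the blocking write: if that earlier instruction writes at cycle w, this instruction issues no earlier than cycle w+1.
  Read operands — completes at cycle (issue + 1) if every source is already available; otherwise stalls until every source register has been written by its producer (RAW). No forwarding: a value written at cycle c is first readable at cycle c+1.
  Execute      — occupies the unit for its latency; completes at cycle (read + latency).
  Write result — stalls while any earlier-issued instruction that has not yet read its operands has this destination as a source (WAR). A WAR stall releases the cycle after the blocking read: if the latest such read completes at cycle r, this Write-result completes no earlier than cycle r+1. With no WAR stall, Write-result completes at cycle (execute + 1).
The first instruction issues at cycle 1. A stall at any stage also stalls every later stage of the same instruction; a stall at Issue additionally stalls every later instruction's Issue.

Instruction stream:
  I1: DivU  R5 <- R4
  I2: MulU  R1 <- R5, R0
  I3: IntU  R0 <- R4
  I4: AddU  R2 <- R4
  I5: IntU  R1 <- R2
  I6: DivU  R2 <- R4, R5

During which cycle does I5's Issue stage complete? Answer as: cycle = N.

I1: IS=1 RO=2 EX=9 WR=10
I2: IS=2 RO=11 EX=14 WR=15  [RAW R5: wait I1 write@10]
I3: IS=3 RO=4 EX=5 WR=12  [WAR R0: wait I2 read@11]
I4: IS=4 RO=5 EX=7 WR=8
I5: IS=16 RO=17 EX=18 WR=19  [WAW R1: wait I2 write@15]
I6: IS=17 RO=18 EX=25 WR=26

cycle = 16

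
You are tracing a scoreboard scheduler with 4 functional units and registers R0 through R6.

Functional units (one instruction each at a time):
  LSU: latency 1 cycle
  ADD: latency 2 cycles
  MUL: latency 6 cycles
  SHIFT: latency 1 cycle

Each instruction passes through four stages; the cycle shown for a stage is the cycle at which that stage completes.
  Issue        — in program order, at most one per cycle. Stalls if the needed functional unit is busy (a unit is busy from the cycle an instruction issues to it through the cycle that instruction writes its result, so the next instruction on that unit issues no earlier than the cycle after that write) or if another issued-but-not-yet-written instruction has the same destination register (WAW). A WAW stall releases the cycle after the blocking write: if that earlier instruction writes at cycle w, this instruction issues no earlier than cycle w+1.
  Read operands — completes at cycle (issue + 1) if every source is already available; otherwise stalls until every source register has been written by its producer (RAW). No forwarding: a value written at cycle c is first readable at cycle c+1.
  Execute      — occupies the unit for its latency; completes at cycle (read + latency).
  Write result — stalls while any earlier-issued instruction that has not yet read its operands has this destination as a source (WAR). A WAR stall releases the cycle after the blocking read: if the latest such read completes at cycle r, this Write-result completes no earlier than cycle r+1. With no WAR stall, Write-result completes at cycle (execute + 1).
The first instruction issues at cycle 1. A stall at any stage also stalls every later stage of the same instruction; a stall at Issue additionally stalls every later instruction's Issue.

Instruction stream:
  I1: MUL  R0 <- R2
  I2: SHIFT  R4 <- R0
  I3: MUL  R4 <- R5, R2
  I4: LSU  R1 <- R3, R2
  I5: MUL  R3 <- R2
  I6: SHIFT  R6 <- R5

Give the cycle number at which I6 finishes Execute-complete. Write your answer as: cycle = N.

cycle = 25

[1] I1→MUL
[2] I1 RO · I2→SHIFT
[8] I1 EX
[9] I1 WR R0
[10] I2 RO
[11] I2 EX
[12] I2 WR R4
[13] I3→MUL
[14] I3 RO · I4→LSU
[15] I4 RO
[16] I4 EX
[17] I4 WR R1
[20] I3 EX
[21] I3 WR R4
[22] I5→MUL
[23] I5 RO · I6→SHIFT
[24] I6 RO
[25] I6 EX
[26] I6 WR R6
[29] I5 EX
[30] I5 WR R3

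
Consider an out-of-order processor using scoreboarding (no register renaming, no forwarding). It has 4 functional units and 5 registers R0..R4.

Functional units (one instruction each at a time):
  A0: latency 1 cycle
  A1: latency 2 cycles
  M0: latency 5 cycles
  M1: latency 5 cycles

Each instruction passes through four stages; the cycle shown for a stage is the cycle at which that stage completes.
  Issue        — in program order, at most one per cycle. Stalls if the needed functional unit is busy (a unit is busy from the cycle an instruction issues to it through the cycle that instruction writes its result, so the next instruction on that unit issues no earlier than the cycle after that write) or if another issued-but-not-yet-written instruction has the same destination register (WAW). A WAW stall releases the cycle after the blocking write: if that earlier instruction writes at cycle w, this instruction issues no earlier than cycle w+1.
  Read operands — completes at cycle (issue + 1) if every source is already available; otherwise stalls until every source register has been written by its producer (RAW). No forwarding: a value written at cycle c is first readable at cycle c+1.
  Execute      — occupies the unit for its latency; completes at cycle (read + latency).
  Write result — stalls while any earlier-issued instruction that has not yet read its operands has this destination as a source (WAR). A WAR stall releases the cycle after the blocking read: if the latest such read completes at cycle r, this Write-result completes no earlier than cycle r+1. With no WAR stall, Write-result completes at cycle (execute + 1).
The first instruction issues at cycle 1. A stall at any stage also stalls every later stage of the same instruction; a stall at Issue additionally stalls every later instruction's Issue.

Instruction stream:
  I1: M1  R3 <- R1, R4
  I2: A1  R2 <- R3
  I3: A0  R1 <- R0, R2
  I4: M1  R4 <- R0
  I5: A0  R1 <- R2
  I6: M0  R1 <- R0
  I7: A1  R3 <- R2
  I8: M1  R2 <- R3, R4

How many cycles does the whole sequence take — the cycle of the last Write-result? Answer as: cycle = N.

cycle 1: I1→M1
cycle 2: I1 RO, I2→A1
cycle 3: I3→A0
cycle 7: I1 EX
cycle 8: I1 WR R3
cycle 9: I2 RO, I4→M1
cycle 10: I4 RO
cycle 11: I2 EX
cycle 12: I2 WR R2
cycle 13: I3 RO
cycle 14: I3 EX
cycle 15: I3 WR R1, I4 EX
cycle 16: I4 WR R4, I5→A0
cycle 17: I5 RO
cycle 18: I5 EX
cycle 19: I5 WR R1
cycle 20: I6→M0
cycle 21: I6 RO, I7→A1
cycle 22: I7 RO, I8→M1
cycle 24: I7 EX
cycle 25: I7 WR R3
cycle 26: I6 EX, I8 RO
cycle 27: I6 WR R1
cycle 31: I8 EX
cycle 32: I8 WR R2

cycle = 32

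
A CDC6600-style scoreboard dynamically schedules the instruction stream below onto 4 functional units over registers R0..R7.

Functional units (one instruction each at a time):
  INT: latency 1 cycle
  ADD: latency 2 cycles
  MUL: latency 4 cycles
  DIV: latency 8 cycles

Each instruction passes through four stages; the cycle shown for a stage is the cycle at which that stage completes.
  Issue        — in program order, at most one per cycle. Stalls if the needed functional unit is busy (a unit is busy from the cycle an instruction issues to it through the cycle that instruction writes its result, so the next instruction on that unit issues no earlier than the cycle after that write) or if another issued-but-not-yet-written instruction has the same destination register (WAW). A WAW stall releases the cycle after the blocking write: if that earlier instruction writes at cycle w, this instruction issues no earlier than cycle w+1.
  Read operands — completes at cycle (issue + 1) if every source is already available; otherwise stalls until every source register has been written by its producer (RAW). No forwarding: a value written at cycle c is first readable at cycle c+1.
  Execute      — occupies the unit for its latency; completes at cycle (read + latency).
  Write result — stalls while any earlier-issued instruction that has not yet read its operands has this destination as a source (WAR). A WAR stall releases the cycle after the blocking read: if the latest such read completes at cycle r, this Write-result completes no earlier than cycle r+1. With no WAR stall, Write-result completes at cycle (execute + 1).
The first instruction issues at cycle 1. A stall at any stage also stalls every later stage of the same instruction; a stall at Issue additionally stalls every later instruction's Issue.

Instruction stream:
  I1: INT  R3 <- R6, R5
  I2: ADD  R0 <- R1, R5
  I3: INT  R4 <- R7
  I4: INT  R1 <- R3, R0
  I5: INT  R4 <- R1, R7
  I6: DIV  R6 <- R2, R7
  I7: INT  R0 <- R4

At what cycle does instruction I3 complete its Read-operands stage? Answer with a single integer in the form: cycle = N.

cycle 1: issue I1 (INT)
cycle 2: I1 read-ops | issue I2 (ADD)
cycle 3: I1 finished on INT | I2 read-ops
cycle 4: I1→R3
cycle 5: I2 finished on ADD | issue I3 (INT)
cycle 6: I2→R0 | I3 read-ops
cycle 7: I3 finished on INT
cycle 8: I3→R4
cycle 9: issue I4 (INT)
cycle 10: I4 read-ops
cycle 11: I4 finished on INT
cycle 12: I4→R1
cycle 13: issue I5 (INT)
cycle 14: I5 read-ops | issue I6 (DIV)
cycle 15: I5 finished on INT | I6 read-ops
cycle 16: I5→R4
cycle 17: issue I7 (INT)
cycle 18: I7 read-ops
cycle 19: I7 finished on INT
cycle 20: I7→R0
cycle 23: I6 finished on DIV
cycle 24: I6→R6

cycle = 6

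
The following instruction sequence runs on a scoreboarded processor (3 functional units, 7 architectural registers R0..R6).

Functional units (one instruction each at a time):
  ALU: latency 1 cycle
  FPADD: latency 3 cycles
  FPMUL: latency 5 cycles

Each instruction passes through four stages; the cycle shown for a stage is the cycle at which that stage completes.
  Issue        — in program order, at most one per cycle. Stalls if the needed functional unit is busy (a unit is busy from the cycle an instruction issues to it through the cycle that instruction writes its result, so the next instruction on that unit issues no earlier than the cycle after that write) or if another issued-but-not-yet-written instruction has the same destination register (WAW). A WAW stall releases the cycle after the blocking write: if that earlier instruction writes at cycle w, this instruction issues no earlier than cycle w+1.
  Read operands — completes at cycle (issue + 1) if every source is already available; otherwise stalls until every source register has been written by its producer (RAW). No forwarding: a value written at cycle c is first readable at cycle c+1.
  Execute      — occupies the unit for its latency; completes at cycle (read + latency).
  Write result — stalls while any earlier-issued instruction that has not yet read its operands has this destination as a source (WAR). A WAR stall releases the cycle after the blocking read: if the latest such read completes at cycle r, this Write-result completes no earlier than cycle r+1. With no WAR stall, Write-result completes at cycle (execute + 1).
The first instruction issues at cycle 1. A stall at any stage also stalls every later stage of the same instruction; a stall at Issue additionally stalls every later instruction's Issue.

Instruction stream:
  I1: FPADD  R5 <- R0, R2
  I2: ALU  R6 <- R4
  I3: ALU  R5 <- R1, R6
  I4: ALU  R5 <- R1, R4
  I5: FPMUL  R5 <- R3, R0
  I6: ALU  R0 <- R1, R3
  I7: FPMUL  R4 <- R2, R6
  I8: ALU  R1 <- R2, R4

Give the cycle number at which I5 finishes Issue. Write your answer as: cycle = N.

I1 -> (1, 2, 5, 6)
I2 -> (2, 3, 4, 5)
I3 -> (7, 8, 9, 10)  // WAW R5: wait I1 write@6
I4 -> (11, 12, 13, 14)  // struct: ALU busy until I3 writes@10
I5 -> (15, 16, 21, 22)  // WAW R5: wait I4 write@14
I6 -> (16, 17, 18, 19)
I7 -> (23, 24, 29, 30)  // struct: FPMUL busy until I5 writes@22
I8 -> (24, 31, 32, 33)  // RAW R4: wait I7 write@30

cycle = 15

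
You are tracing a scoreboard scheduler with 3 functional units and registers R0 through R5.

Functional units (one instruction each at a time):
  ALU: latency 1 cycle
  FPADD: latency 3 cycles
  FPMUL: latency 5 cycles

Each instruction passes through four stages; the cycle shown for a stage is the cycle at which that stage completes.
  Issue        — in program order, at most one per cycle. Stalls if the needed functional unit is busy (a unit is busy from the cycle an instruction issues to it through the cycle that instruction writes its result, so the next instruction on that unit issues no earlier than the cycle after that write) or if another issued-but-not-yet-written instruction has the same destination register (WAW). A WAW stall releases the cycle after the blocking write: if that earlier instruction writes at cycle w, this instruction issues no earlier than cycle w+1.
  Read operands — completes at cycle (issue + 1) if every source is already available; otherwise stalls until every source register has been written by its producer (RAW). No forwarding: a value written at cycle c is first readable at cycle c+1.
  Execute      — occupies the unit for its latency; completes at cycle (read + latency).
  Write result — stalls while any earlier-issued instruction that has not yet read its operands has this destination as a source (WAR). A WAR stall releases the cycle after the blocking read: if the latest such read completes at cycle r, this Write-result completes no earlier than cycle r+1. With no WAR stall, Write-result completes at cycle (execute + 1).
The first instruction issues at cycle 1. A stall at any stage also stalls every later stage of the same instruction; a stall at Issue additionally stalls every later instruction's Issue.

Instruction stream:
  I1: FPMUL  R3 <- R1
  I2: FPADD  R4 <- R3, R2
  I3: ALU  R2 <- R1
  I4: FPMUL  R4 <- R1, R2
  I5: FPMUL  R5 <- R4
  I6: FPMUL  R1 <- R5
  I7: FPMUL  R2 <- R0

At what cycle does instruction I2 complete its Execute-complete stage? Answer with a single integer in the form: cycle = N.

[I1] 1/2/7/8
[I2] 2/9/12/13  (RAW R3: wait I1 write@8)
[I3] 3/4/5/10  (WAR R2: wait I2 read@9)
[I4] 14/15/20/21  (WAW R4: wait I2 write@13)
[I5] 22/23/28/29  (struct: FPMUL busy until I4 writes@21)
[I6] 30/31/36/37  (struct: FPMUL busy until I5 writes@29)
[I7] 38/39/44/45  (struct: FPMUL busy until I6 writes@37)

cycle = 12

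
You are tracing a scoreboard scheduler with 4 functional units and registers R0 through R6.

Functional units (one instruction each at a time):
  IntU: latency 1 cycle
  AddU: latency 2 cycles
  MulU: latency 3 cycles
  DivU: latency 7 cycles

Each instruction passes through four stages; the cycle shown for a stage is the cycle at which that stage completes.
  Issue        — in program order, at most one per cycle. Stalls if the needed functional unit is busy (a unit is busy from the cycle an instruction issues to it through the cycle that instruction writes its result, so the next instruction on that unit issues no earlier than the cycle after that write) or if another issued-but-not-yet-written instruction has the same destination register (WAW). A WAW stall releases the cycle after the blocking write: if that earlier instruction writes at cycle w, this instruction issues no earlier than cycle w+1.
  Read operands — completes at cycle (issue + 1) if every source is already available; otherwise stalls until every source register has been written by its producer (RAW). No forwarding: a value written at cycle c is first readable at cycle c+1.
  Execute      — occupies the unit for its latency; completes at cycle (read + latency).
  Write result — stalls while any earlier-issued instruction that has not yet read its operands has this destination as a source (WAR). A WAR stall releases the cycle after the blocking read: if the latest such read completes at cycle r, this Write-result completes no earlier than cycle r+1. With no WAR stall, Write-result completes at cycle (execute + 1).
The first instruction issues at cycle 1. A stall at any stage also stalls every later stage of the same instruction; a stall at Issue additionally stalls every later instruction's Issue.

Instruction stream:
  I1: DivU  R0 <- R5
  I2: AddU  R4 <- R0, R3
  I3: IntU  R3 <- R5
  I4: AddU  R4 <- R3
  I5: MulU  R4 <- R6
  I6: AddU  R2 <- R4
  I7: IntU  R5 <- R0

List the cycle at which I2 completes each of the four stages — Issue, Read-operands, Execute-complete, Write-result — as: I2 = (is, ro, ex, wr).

[I1] 1/2/9/10
[I2] 2/11/13/14  (RAW R0: wait I1 write@10)
[I3] 3/4/5/12  (WAR R3: wait I2 read@11)
[I4] 15/16/18/19  (struct: AddU busy until I2 writes@14)
[I5] 20/21/24/25  (WAW R4: wait I4 write@19)
[I6] 21/26/28/29  (RAW R4: wait I5 write@25)
[I7] 22/23/24/25

I2 = (2, 11, 13, 14)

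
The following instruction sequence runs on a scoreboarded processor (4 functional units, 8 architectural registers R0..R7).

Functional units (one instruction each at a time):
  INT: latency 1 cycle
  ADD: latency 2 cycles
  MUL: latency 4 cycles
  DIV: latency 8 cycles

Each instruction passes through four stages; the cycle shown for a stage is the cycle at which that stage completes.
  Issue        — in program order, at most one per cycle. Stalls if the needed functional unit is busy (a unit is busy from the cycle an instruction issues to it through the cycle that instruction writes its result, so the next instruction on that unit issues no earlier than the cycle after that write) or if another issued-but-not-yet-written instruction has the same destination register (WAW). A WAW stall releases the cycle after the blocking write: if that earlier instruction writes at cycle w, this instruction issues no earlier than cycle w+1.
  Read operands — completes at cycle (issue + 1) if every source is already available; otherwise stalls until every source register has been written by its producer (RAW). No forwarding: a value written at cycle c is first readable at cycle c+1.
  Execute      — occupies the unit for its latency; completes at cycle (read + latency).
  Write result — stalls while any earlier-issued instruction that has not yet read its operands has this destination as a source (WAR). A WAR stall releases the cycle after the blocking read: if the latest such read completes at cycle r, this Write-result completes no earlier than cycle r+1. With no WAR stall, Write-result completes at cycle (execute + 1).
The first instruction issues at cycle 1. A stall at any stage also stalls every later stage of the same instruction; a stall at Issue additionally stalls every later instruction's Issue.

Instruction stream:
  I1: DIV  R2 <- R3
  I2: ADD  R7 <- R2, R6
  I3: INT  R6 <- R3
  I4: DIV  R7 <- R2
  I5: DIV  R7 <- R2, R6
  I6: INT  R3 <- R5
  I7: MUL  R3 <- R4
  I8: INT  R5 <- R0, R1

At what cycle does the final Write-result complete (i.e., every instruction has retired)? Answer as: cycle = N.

c1: I1 dispatched to DIV
c2: I1 operands ready · I2 dispatched to ADD
c3: I3 dispatched to INT
c4: I3 operands ready
c5: I3 complete
c10: I1 complete
c11: R2←I1
c12: I2 operands ready
c13: R6←I3
c14: I2 complete
c15: R7←I2
c16: I4 dispatched to DIV
c17: I4 operands ready
c25: I4 complete
c26: R7←I4
c27: I5 dispatched to DIV
c28: I5 operands ready · I6 dispatched to INT
c29: I6 operands ready
c30: I6 complete
c31: R3←I6
c32: I7 dispatched to MUL
c33: I7 operands ready · I8 dispatched to INT
c34: I8 operands ready
c35: I8 complete
c36: I5 complete · R5←I8
c37: R7←I5 · I7 complete
c38: R3←I7

cycle = 38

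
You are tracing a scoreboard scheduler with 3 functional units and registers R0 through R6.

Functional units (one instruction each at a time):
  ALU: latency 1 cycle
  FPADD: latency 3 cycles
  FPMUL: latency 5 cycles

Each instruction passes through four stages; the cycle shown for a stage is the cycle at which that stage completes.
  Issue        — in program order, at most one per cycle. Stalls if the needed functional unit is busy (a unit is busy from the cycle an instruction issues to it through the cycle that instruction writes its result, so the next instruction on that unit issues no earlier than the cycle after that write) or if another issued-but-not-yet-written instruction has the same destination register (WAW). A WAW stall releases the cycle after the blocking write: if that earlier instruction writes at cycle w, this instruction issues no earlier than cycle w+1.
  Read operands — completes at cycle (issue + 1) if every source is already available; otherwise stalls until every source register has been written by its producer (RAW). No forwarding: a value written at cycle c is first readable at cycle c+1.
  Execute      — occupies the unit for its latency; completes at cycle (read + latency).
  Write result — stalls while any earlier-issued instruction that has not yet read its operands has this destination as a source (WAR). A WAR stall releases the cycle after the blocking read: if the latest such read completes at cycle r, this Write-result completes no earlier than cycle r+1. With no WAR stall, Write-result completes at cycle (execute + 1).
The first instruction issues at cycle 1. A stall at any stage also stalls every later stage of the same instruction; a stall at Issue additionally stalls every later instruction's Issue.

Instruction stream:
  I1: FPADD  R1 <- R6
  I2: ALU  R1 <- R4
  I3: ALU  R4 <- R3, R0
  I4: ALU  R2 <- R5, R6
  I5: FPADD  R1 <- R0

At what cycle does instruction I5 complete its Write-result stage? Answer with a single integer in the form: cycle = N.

cycle = 21

cycle 1: I1 dispatched to FPADD
cycle 2: I1 operands ready
cycle 5: I1 complete
cycle 6: R1←I1
cycle 7: I2 dispatched to ALU
cycle 8: I2 operands ready
cycle 9: I2 complete
cycle 10: R1←I2
cycle 11: I3 dispatched to ALU
cycle 12: I3 operands ready
cycle 13: I3 complete
cycle 14: R4←I3
cycle 15: I4 dispatched to ALU
cycle 16: I4 operands ready | I5 dispatched to FPADD
cycle 17: I4 complete | I5 operands ready
cycle 18: R2←I4
cycle 20: I5 complete
cycle 21: R1←I5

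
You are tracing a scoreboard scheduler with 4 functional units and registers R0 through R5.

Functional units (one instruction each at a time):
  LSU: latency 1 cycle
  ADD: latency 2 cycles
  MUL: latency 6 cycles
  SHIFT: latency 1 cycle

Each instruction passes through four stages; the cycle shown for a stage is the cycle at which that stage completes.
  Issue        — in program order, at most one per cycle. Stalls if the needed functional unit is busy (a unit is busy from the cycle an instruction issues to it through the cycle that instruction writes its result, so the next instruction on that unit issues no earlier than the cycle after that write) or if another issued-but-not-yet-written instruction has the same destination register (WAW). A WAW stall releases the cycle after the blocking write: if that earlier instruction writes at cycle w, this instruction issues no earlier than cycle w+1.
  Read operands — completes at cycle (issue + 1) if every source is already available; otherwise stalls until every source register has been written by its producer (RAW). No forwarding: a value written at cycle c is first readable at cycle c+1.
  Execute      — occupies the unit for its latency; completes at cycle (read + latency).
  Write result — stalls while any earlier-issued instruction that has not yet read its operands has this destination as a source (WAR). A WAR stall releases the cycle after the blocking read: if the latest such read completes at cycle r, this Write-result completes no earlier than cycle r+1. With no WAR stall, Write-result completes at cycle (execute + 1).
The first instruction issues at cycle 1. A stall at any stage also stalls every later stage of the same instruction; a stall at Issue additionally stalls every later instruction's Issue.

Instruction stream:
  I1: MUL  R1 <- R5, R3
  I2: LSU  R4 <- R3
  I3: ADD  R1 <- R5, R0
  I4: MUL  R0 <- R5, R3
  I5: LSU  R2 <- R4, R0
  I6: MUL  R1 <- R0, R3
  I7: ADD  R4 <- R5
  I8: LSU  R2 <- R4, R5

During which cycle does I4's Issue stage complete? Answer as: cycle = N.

cycle 1: I1 dispatched to MUL
cycle 2: I1 operands ready | I2 dispatched to LSU
cycle 3: I2 operands ready
cycle 4: I2 complete
cycle 5: R4←I2
cycle 8: I1 complete
cycle 9: R1←I1
cycle 10: I3 dispatched to ADD
cycle 11: I3 operands ready | I4 dispatched to MUL
cycle 12: I4 operands ready | I5 dispatched to LSU
cycle 13: I3 complete
cycle 14: R1←I3
cycle 18: I4 complete
cycle 19: R0←I4
cycle 20: I5 operands ready | I6 dispatched to MUL
cycle 21: I5 complete | I6 operands ready | I7 dispatched to ADD
cycle 22: R2←I5 | I7 operands ready
cycle 23: I8 dispatched to LSU
cycle 24: I7 complete
cycle 25: R4←I7
cycle 26: I8 operands ready
cycle 27: I6 complete | I8 complete
cycle 28: R1←I6 | R2←I8

cycle = 11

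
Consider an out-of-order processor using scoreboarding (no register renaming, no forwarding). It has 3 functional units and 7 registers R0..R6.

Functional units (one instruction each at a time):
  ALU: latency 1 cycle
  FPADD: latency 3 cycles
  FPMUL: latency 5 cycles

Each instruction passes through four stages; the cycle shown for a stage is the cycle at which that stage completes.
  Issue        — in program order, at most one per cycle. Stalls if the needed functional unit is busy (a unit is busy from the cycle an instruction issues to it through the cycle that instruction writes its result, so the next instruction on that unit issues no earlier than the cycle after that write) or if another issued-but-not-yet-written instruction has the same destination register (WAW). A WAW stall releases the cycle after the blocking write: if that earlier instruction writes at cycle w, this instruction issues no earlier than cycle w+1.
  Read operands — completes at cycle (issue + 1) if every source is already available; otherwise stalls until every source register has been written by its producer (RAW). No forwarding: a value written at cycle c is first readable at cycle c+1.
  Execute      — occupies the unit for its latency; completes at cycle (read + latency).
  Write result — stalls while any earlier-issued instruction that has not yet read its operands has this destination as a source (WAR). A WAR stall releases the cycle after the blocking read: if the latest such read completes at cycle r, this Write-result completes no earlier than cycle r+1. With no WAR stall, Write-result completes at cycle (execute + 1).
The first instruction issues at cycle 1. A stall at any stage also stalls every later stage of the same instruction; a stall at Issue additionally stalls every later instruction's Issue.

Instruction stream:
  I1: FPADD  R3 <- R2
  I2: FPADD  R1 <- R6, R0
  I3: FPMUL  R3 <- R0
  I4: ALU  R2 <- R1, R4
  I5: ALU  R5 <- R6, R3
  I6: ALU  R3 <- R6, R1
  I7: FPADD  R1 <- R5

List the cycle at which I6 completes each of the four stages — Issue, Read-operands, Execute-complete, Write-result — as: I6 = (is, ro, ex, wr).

I6 = (20, 21, 22, 23)

  I1 | 1 | 2 | 5 | 6
  I2 | 7 | 8 | 11 | 12   struct: FPADD busy until I1 writes@6
  I3 | 8 | 9 | 14 | 15
  I4 | 9 | 13 | 14 | 15   RAW R1: wait I2 write@12
  I5 | 16 | 17 | 18 | 19   struct: ALU busy until I4 writes@15
  I6 | 20 | 21 | 22 | 23   struct: ALU busy until I5 writes@19
  I7 | 21 | 22 | 25 | 26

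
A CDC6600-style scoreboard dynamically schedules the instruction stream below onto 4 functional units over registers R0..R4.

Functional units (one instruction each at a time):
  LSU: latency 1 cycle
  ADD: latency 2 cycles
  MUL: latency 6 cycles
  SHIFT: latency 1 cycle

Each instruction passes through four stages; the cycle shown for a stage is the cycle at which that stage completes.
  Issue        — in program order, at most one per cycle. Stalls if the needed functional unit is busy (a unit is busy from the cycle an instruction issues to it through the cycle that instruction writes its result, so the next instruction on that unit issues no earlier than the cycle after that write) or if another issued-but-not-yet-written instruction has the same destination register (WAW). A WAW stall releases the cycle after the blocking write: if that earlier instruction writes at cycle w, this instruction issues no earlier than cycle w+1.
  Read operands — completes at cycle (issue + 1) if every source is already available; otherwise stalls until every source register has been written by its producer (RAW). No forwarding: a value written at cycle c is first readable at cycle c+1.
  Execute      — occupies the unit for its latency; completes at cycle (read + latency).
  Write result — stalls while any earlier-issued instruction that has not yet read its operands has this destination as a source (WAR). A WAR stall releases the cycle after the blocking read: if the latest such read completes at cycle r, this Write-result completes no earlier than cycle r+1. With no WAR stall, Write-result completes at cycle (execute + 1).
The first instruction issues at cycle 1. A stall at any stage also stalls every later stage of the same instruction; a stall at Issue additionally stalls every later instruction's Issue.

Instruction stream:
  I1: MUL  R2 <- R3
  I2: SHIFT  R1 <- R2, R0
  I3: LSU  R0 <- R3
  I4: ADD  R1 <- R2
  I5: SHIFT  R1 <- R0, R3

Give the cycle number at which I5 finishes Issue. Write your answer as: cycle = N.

I1  is:1  ro:2  ex:8  wr:9
I2  is:2  ro:10  ex:11  wr:12  — RAW R2: wait I1 write@9
I3  is:3  ro:4  ex:5  wr:11  — WAR R0: wait I2 read@10
I4  is:13  ro:14  ex:16  wr:17  — WAW R1: wait I2 write@12
I5  is:18  ro:19  ex:20  wr:21  — WAW R1: wait I4 write@17

cycle = 18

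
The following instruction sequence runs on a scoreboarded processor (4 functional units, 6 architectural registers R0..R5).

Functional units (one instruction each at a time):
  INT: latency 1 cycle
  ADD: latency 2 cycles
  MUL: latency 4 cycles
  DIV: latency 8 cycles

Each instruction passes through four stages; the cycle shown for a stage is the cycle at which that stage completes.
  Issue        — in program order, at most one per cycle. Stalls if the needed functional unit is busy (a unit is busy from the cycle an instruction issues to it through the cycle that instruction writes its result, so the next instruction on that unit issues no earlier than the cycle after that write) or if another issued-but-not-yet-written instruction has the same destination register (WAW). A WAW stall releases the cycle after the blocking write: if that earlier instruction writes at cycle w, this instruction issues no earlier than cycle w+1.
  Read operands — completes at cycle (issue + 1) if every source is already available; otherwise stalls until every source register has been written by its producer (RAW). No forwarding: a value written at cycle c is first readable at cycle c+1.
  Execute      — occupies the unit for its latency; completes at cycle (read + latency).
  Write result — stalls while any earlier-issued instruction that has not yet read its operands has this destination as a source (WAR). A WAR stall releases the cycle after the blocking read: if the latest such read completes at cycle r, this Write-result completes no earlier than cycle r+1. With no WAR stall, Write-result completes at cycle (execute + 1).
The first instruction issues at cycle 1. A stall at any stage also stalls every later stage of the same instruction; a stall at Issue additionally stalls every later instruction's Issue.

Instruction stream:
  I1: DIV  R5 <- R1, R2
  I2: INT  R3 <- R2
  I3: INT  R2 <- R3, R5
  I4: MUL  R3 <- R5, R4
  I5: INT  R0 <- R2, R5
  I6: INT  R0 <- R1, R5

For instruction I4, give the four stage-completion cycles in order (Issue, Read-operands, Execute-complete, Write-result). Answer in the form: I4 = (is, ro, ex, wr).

I4 = (7, 12, 16, 17)

[I1] 1/2/10/11
[I2] 2/3/4/5
[I3] 6/12/13/14  (struct: INT busy until I2 writes@5; RAW R5: wait I1 write@11)
[I4] 7/12/16/17  (RAW R5: wait I1 write@11)
[I5] 15/16/17/18  (struct: INT busy until I3 writes@14)
[I6] 19/20/21/22  (struct: INT busy until I5 writes@18)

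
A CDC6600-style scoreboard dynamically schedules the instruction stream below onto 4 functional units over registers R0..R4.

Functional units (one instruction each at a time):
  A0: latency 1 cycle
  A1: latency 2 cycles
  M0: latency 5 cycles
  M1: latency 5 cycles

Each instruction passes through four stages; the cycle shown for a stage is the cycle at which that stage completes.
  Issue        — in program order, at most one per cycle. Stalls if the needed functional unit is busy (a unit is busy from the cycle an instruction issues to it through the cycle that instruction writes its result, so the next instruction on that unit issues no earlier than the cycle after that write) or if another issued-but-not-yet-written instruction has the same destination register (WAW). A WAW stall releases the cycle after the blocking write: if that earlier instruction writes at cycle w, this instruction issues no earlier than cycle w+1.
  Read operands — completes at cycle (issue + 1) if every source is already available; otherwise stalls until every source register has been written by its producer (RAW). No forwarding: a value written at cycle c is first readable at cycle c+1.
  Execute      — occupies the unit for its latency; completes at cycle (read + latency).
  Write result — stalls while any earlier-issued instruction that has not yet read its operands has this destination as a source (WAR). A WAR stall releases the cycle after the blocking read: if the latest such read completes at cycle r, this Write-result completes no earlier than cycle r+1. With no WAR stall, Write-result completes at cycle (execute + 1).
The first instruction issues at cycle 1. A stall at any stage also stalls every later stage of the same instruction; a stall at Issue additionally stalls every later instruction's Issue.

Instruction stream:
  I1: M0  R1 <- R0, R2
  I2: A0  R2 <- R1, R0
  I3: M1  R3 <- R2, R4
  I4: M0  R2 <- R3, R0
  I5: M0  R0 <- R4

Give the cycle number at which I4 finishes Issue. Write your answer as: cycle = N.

I1  is:1  ro:2  ex:7  wr:8
I2  is:2  ro:9  ex:10  wr:11  — RAW R1: wait I1 write@8
I3  is:3  ro:12  ex:17  wr:18  — RAW R2: wait I2 write@11
I4  is:12  ro:19  ex:24  wr:25  — WAW R2: wait I2 write@11, RAW R3: wait I3 write@18
I5  is:26  ro:27  ex:32  wr:33  — struct: M0 busy until I4 writes@25

cycle = 12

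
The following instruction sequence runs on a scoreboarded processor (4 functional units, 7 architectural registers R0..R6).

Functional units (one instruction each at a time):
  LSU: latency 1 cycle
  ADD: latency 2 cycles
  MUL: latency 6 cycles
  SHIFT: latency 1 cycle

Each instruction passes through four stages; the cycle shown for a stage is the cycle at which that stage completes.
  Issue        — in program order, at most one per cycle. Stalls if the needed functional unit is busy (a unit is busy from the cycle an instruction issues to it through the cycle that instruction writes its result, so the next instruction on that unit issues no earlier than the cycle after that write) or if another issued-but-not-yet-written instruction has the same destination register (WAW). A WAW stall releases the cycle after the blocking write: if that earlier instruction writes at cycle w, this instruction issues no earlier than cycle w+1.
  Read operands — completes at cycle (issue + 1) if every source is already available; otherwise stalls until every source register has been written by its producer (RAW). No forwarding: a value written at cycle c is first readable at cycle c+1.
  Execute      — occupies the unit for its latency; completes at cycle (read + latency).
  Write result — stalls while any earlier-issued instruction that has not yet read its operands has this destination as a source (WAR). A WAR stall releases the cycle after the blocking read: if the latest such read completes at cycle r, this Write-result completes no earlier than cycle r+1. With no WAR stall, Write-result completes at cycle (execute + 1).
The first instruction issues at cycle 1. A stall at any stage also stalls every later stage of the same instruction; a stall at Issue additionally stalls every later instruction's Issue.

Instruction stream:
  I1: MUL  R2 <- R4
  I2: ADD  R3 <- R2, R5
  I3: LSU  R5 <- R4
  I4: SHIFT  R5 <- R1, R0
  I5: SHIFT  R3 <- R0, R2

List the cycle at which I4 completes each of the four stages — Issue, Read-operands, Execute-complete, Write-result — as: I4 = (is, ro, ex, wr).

I4 = (12, 13, 14, 15)

[1] I1 issues→MUL
[2] I1 reads · I2 issues→ADD
[3] I3 issues→LSU
[4] I3 reads
[5] I3 exec-done
[8] I1 exec-done
[9] I1 writes R2
[10] I2 reads
[11] I3 writes R5
[12] I2 exec-done · I4 issues→SHIFT
[13] I2 writes R3 · I4 reads
[14] I4 exec-done
[15] I4 writes R5
[16] I5 issues→SHIFT
[17] I5 reads
[18] I5 exec-done
[19] I5 writes R3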